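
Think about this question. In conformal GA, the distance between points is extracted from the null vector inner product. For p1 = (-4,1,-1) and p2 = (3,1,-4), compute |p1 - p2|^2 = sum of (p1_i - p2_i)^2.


p1 - p2 = (-7, 0, 3)
|p1 - p2|^2 = (-7)^2 + 0^2 + 3^2
= 49 + 0 + 9
= 58


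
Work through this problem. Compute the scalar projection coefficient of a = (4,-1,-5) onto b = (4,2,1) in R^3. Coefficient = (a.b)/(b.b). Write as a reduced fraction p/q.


Projection coefficient = (a . b) / (b . b)
a . b = 4*4 + (-1)*2 + (-5)*1
= 16 + (-2) + (-5) = 9
b . b = 4^2 + 2^2 + 1^2
= 16 + 4 + 1 = 21
Coefficient = 9/21
In lowest terms: 3/7


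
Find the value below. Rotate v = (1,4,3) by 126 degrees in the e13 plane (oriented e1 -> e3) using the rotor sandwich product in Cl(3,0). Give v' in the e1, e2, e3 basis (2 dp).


Rotor R = cos(63deg) - sin(63deg)*e13
Rotation angle theta = 2 * 63 = 126 degrees in the e13 plane (e1 -> e3).
The component perpendicular to the plane (e2) is invariant: v'_2 = v2 = 4.00
cos(126deg) = -0.5878, sin(126deg) = 0.8090
v'_1 = v1*cos(theta) - v3*sin(theta) = 1*(-0.5878) - 3*0.8090 = -3.01
v'_3 = v1*sin(theta) + v3*cos(theta) = 1*0.8090 + 3*(-0.5878) = -0.95
v' = -3.01*e1 + 4.00*e2 - 0.95*e3


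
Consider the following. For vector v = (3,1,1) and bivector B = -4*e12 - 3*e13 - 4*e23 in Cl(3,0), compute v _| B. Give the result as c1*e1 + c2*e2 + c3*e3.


Left contraction v _| B = <vB>_1 (grade-1 part of the geometric product vB).
Using e1_|e12 = e2, e2_|e12 = -e1, e1_|e13 = e3, e3_|e13 = -e1, e2_|e23 = e3, e3_|e23 = -e2:
e1 coeff: -v2*b12 - v3*b13 = -(1)*(-4) - (1)*(-3) = 7
e2 coeff: v1*b12 - v3*b23 = (3)*(-4) - (1)*(-4) = -8
e3 coeff: v1*b13 + v2*b23 = (3)*(-3) + (1)*(-4) = -13
v _| B = 7*e1 - 8*e2 - 13*e3


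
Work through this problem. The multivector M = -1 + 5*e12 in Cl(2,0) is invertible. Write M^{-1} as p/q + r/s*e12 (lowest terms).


M = -1 + 5*e12, where e12^2 = -1.
Since M commutes with its reverse ~M = a - b*e12, M * ~M = a^2 - b^2*e12^2 = a^2 + b^2.
So M^{-1} = ~M / (a^2 + b^2) = (a - b*e12)/(a^2 + b^2).
a^2 + b^2 = 1 + 25 = 26
Scalar part = -1/26 = -1/26
Bivector coeff = -5/26 = -5/26
M^{-1} = -1/26 - 5/26*e12


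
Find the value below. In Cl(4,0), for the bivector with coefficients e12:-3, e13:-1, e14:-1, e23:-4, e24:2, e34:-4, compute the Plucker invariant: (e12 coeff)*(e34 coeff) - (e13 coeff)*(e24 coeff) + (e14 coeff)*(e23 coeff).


Plucker relation: af - be + cd
a*f = (-3)*(-4) = 12
b*e = (-1)*2 = -2
c*d = (-1)*(-4) = 4
af - be + cd = 12 - (-2) + 4
= 18


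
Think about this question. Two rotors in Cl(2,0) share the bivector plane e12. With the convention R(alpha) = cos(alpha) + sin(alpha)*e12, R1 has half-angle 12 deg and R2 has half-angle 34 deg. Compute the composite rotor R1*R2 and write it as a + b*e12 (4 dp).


Same-plane rotors commute and their half-angles add:
R1*R2 = cos(a1 + a2) + sin(a1 + a2)*e12.
a1 + a2 = 12 + 34 = 46 deg
cos(46 deg) = 0.6947
sin(46 deg) = 0.7193
R1*R2 = 0.6947 + 0.7193*e12


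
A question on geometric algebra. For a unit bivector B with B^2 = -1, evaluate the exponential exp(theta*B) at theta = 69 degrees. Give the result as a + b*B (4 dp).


For a unit bivector B with B^2 = -1, the exponential series gives
e^(theta*B) = cos(theta) + sin(theta)*B (the GA analogue of Euler's formula).
theta = 69 degrees = 1.204277 rad
cos(69 deg) = 0.3584
sin(69 deg) = 0.9336
exp(theta*B) = 0.3584 + 0.9336*B


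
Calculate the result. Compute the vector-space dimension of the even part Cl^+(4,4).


Even subalgebra dimension = 2^(n-1)
n = 4 + 4 = 8
2^(8 - 1) = 2^7 = 128
Verification: sum of C(8,k) for even k = 1 + 28 + 70 + 28 + 1 = 128
Result = 128


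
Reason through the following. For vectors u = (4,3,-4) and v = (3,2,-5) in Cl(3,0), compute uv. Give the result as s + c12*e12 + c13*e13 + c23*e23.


In Cl(3,0): e_i^2 = 1, e_ie_j = -e_je_i for i != j.
Scalar part = u . v = 4*3 + 3*2 + (-4)*(-5)
= 12 + 6 + 20 = 38
e12 coeff = 4*2 - 3*3 = 8 - 9 = -1
e13 coeff = 4*(-5) - (-4)*3 = -20 - (-12) = -8
e23 coeff = 3*(-5) - (-4)*2 = -15 - (-8) = -7
uv = 38 - 1*e12 - 8*e13 - 7*e23


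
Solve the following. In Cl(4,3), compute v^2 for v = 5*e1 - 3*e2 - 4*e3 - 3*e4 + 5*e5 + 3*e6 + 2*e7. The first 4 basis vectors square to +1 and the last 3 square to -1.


v^2 = sum of c_i^2 * e_i^2
Positive signature terms (e_i^2 = +1): 5^2 + (-3)^2 + (-4)^2 + (-3)^2 = 59
Negative signature terms (e_j^2 = -1): 5^2 + 3^2 + 2^2 = 38
v^2 = 59 - 38 = 21


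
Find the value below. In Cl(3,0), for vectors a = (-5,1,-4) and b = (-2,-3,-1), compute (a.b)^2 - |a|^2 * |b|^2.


a . b = (-5)*(-2) + 1*(-3) + (-4)*(-1)
= 10 + (-3) + 4 = 11
|a|^2 = (-5)^2 + 1^2 + (-4)^2 = 42
|b|^2 = (-2)^2 + (-3)^2 + (-1)^2 = 14
(a.b)^2 = 11^2 = 121
|a|^2 * |b|^2 = 42 * 14 = 588
Result = 121 - 588 = -467


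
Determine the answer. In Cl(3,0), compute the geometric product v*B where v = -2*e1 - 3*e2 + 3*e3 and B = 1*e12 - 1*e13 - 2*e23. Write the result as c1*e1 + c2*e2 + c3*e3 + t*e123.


vB has grade-1 (vector) and grade-3 (trivector) parts: vB = (v _| B) + (v ^ B).
Vector part <vB>_1:
  e1: -v2*b12 - v3*b13 = -(-3)*(1) - (3)*(-1) = 6
  e2: v1*b12 - v3*b23 = (-2)*(1) - (3)*(-2) = 4
  e3: v1*b13 + v2*b23 = (-2)*(-1) + (-3)*(-2) = 8
Trivector part <vB>_3:
  e123: v1*b23 - v2*b13 + v3*b12 = (-2)*(-2) - (-3)*(-1) + (3)*(1) = 4
vB = 6*e1 + 4*e2 + 8*e3 + 4*e123


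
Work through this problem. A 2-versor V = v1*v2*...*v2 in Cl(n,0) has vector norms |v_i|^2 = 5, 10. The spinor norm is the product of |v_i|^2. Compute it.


Spinor norm N(V) = |v1|^2 * |v2|^2 * ... * |v2|^2
= 5 * 10
Running product: 5, 50
N(V) = 50


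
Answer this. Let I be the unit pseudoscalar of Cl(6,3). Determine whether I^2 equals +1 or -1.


The pseudoscalar I = e1...e_n (product of all n generators) of Cl(p,q) satisfies I^2 = (-1)^(q + n(n-1)/2).
p = 6, q = 3, n = p + q = 9
n(n-1)/2 = 9 * 8 / 2 = 36
Exponent = q + n(n-1)/2 = 3 + 36 = 39
I^2 = (-1)^39 = -1


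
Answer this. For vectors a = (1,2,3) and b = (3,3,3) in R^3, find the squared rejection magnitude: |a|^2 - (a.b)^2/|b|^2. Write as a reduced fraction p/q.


|a|^2 = 1^2 + 2^2 + 3^2 = 14
|b|^2 = 3^2 + 3^2 + 3^2 = 27
a . b = 1*3 + 2*3 + 3*3 = 18
(a.b)^2 = 18^2 = 324
|rej|^2 = 14 - 324/27
= (378 - 324)/27
= 54/27
In lowest terms: 2/1


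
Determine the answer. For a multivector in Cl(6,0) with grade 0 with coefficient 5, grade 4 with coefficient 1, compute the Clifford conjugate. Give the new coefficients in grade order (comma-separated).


Clifford conjugate sign for grade k: (-1)^(k(k+1)/2)
Grade 0: (-1)^(0*1/2) = (-1)^0 = 1, coeff 5 -> 5
Grade 4: (-1)^(4*5/2) = (-1)^10 = 1, coeff 1 -> 1
Conjugated coefficients: 5, 1


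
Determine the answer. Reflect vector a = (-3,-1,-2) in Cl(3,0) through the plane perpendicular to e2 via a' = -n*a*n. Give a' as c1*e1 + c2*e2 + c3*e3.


Reflection formula: a' = -n*a*n, with n = e2 (unit vector, n^2 = 1).
For reflection through hyperplane perp to e2:
The component along e2 flips sign, others stay.
a = (-3, -1, -2)
a' = (-3, 1, -2)
a' = -3*e1 + 1*e2 - 2*e3


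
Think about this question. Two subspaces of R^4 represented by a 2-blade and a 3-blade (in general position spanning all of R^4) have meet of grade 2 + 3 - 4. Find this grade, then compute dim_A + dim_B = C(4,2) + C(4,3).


Meet grade = grade(A) + grade(B) - n
= 2 + 3 - 4 = 1
C(4,2) = 6
C(4,3) = 4
dim_A + dim_B = 6 + 4 = 10


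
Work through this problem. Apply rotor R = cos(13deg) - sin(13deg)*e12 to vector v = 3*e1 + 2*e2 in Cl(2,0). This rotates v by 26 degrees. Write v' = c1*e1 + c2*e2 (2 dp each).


Rotor R = cos(13deg) - sin(13deg)*e12
Rotation angle theta = 2 * 13 = 26 degrees
v' = R*v*~R rotates v by theta.
cos(26deg) = 0.8988, sin(26deg) = 0.4384
v'_1 = 3*cos(26deg) - 2*sin(26deg)
= 3*0.8988 - 2*0.4384
= 1.82
v'_2 = 3*sin(26deg) + 2*cos(26deg)
= 3*0.4384 + 2*0.8988
= 3.11
v' = 1.82*e1 + 3.11*e2


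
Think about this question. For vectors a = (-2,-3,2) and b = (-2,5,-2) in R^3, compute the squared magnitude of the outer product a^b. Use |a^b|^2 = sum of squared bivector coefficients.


a wedge b = (a1*b2 - a2*b1)*e12 + (a1*b3 - a3*b1)*e13 + (a2*b3 - a3*b2)*e23
e12 coeff: (-2)*5 - (-3)*(-2) = -10 - 6 = -16
e13 coeff: (-2)*(-2) - 2*(-2) = 4 - (-4) = 8
e23 coeff: (-3)*(-2) - 2*5 = 6 - 10 = -4
|a wedge b|^2 = (-16)^2 + 8^2 + (-4)^2
= 256 + 64 + 16
= 336


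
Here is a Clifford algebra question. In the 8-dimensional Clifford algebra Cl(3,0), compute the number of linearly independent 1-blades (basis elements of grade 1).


Number of grade-k basis blades in Cl(p,q) with n = p + q is C(n, k).
n = 3 + 0 = 3
C(3, 1) = 3! / (1! * 2!)
= 6 / (1 * 2)
= 3


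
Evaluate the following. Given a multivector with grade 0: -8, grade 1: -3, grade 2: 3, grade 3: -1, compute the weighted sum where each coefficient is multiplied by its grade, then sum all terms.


Grade-weighted sum = sum of grade_k * coefficient_k
0*(-8) = 0
1*(-3) = -3
2*3 = 6
3*(-1) = -3
Total = 0 + (-3) + 6 + (-3) = 0


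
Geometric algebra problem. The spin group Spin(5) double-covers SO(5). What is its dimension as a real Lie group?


Spin(n) double-covers SO(n); both have Lie algebra so(n) of dimension n(n-1)/2.
n = 5
n(n-1) = 5 * 4 = 20
dim Spin(5) = 20/2 = 10


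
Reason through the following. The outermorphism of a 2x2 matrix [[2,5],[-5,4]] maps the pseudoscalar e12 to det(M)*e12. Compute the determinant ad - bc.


The outermorphism of a linear map f sends e1^e2 to f(e1)^f(e2).
f(e1) = 2*e1 - 5*e2
f(e2) = 5*e1 + 4*e2
f(e1) ^ f(e2) = (2*e1 - 5*e2) ^ (5*e1 + 4*e2)
= 2*4*e12 + (-5)*5*e21
= (8 - (-25))*e12
= 33*e12
Coefficient = 33


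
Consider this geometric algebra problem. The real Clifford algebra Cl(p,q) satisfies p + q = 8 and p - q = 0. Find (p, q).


We need p + q = 8 and p - q = 0.
Adding: 2p = 8 + 0 = 8, so p = 4.
Then q = 8 - 4 = 4.
(p, q) = (4, 4)


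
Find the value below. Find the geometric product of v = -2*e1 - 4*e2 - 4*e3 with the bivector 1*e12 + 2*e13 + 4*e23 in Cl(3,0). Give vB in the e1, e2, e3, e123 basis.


vB has grade-1 (vector) and grade-3 (trivector) parts: vB = (v _| B) + (v ^ B).
Vector part <vB>_1:
  e1: -v2*b12 - v3*b13 = -(-4)*(1) - (-4)*(2) = 12
  e2: v1*b12 - v3*b23 = (-2)*(1) - (-4)*(4) = 14
  e3: v1*b13 + v2*b23 = (-2)*(2) + (-4)*(4) = -20
Trivector part <vB>_3:
  e123: v1*b23 - v2*b13 + v3*b12 = (-2)*(4) - (-4)*(2) + (-4)*(1) = -4
vB = 12*e1 + 14*e2 - 20*e3 - 4*e123


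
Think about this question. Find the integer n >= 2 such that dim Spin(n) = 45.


dim Spin(n) = dim so(n) = n(n-1)/2.
Solve n(n-1)/2 = 45, i.e. n^2 - n - 90 = 0.
Discriminant = 1 + 8*45 = 361
n = (1 + sqrt(361))/2 = (1 + 19)/2 = 10


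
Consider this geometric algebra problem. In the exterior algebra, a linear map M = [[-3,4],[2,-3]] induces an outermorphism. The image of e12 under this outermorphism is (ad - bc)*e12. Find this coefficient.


The outermorphism of a linear map f sends e1^e2 to f(e1)^f(e2).
f(e1) = -3*e1 + 2*e2
f(e2) = 4*e1 - 3*e2
f(e1) ^ f(e2) = (-3*e1 + 2*e2) ^ (4*e1 - 3*e2)
= (-3)*(-3)*e12 + 2*4*e21
= (9 - 8)*e12
= 1*e12
Coefficient = 1


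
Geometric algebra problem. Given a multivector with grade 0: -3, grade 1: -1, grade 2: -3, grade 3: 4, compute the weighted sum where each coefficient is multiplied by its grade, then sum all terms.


Grade-weighted sum = sum of grade_k * coefficient_k
0*(-3) = 0
1*(-1) = -1
2*(-3) = -6
3*4 = 12
Total = 0 + (-1) + (-6) + 12 = 5


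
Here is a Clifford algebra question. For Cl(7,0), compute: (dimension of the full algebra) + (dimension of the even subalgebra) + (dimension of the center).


n = 7 + 0 = 7
Total dim = 2^7 = 128
Even subalgebra dim = 2^6 = 64
n is odd, so center dim = 2
Sum = 128 + 64 + 2 = 194


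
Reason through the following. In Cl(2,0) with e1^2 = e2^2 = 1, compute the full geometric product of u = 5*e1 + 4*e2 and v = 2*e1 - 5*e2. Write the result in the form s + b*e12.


Expand: (5*e1 + 4*e2)(2*e1 - 5*e2)
= 5*2*e1e1 + 5*(-5)*e1e2 + 4*2*e2e1 + 4*(-5)*e2e2
Using e1^2 = e2^2 = 1, e2e1 = -e1e2:
Scalar part s = 5*2 + 4*(-5) = 10 + (-20) = -10
Bivector part b = 5*(-5) - 4*2 = -25 - 8 = -33
uv = -10 - 33*e12


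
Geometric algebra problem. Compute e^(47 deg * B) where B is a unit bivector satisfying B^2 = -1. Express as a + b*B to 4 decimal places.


For a unit bivector B with B^2 = -1, the exponential series gives
e^(theta*B) = cos(theta) + sin(theta)*B (the GA analogue of Euler's formula).
theta = 47 degrees = 0.820305 rad
cos(47 deg) = 0.6820
sin(47 deg) = 0.7314
exp(theta*B) = 0.6820 + 0.7314*B


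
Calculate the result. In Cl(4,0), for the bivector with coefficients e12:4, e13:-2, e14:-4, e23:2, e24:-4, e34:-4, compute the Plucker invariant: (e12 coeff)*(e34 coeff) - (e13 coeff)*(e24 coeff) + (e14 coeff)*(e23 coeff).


Plucker relation: af - be + cd
a*f = 4*(-4) = -16
b*e = (-2)*(-4) = 8
c*d = (-4)*2 = -8
af - be + cd = -16 - 8 + (-8)
= -32


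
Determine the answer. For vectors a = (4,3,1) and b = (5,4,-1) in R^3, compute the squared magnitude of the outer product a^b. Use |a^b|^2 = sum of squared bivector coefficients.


a wedge b = (a1*b2 - a2*b1)*e12 + (a1*b3 - a3*b1)*e13 + (a2*b3 - a3*b2)*e23
e12 coeff: 4*4 - 3*5 = 16 - 15 = 1
e13 coeff: 4*(-1) - 1*5 = -4 - 5 = -9
e23 coeff: 3*(-1) - 1*4 = -3 - 4 = -7
|a wedge b|^2 = 1^2 + (-9)^2 + (-7)^2
= 1 + 81 + 49
= 131


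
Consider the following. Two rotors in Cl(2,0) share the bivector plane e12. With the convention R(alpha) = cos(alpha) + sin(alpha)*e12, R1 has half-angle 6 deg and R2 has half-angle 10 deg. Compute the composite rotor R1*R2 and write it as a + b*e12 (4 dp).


Same-plane rotors commute and their half-angles add:
R1*R2 = cos(a1 + a2) + sin(a1 + a2)*e12.
a1 + a2 = 6 + 10 = 16 deg
cos(16 deg) = 0.9613
sin(16 deg) = 0.2756
R1*R2 = 0.9613 + 0.2756*e12


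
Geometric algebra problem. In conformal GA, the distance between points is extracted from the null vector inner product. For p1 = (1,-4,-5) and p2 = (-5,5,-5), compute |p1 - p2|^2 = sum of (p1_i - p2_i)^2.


p1 - p2 = (6, -9, 0)
|p1 - p2|^2 = 6^2 + (-9)^2 + 0^2
= 36 + 81 + 0
= 117


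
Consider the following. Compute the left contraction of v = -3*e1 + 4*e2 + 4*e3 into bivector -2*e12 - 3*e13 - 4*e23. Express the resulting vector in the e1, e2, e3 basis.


Left contraction v _| B = <vB>_1 (grade-1 part of the geometric product vB).
Using e1_|e12 = e2, e2_|e12 = -e1, e1_|e13 = e3, e3_|e13 = -e1, e2_|e23 = e3, e3_|e23 = -e2:
e1 coeff: -v2*b12 - v3*b13 = -(4)*(-2) - (4)*(-3) = 20
e2 coeff: v1*b12 - v3*b23 = (-3)*(-2) - (4)*(-4) = 22
e3 coeff: v1*b13 + v2*b23 = (-3)*(-3) + (4)*(-4) = -7
v _| B = 20*e1 + 22*e2 - 7*e3


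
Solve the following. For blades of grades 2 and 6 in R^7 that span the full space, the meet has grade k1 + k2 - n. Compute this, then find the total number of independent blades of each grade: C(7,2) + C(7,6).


Meet grade = grade(A) + grade(B) - n
= 2 + 6 - 7 = 1
C(7,2) = 21
C(7,6) = 7
dim_A + dim_B = 21 + 7 = 28


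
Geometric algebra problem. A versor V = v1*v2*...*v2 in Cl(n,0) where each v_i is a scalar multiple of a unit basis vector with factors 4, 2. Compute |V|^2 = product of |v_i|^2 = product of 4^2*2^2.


Each vector v_i has |v_i|^2 = s_i^2
Squared scales: 4^2 = 16, 2^2 = 4
|V|^2 = 16 * 4
= 64


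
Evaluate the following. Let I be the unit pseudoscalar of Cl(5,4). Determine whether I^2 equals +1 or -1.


The pseudoscalar I = e1...e_n (product of all n generators) of Cl(p,q) satisfies I^2 = (-1)^(q + n(n-1)/2).
p = 5, q = 4, n = p + q = 9
n(n-1)/2 = 9 * 8 / 2 = 36
Exponent = q + n(n-1)/2 = 4 + 36 = 40
I^2 = (-1)^40 = +1


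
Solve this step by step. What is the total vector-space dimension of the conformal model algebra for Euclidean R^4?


The conformal model of R^4 uses Cl(5,1): the 4 Euclidean generators plus two extra orthogonal generators e+ (e+^2 = +1) and e- (e-^2 = -1), from which the null vectors e0, einf are built.
Number of generators m = 4 + 2 = 6.
dim Cl(p,q) = 2^m = 2^6 = 64


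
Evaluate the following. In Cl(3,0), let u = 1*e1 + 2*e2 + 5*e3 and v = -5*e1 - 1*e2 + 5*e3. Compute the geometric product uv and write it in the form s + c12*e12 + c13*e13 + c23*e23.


In Cl(3,0): e_i^2 = 1, e_ie_j = -e_je_i for i != j.
Scalar part = u . v = 1*(-5) + 2*(-1) + 5*5
= -5 + (-2) + 25 = 18
e12 coeff = 1*(-1) - 2*(-5) = -1 - (-10) = 9
e13 coeff = 1*5 - 5*(-5) = 5 - (-25) = 30
e23 coeff = 2*5 - 5*(-1) = 10 - (-5) = 15
uv = 18 + 9*e12 + 30*e13 + 15*e23


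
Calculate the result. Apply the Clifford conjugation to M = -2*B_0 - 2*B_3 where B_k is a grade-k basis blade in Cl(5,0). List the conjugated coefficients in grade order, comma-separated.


Clifford conjugate sign for grade k: (-1)^(k(k+1)/2)
Grade 0: (-1)^(0*1/2) = (-1)^0 = 1, coeff -2 -> -2
Grade 3: (-1)^(3*4/2) = (-1)^6 = 1, coeff -2 -> -2
Conjugated coefficients: -2, -2


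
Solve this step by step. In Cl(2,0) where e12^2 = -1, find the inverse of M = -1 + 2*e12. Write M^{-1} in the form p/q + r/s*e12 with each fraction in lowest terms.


M = -1 + 2*e12, where e12^2 = -1.
Since M commutes with its reverse ~M = a - b*e12, M * ~M = a^2 - b^2*e12^2 = a^2 + b^2.
So M^{-1} = ~M / (a^2 + b^2) = (a - b*e12)/(a^2 + b^2).
a^2 + b^2 = 1 + 4 = 5
Scalar part = -1/5 = -1/5
Bivector coeff = -2/5 = -2/5
M^{-1} = -1/5 - 2/5*e12


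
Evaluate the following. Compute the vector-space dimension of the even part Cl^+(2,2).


Even subalgebra dimension = 2^(n-1)
n = 2 + 2 = 4
2^(4 - 1) = 2^3 = 8
Verification: sum of C(4,k) for even k = 1 + 6 + 1 = 8
Result = 8


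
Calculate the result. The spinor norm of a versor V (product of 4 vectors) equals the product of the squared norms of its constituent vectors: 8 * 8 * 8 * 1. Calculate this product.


Spinor norm N(V) = |v1|^2 * |v2|^2 * ... * |v4|^2
= 8 * 8 * 8 * 1
Running product: 8, 64, 512, 512
N(V) = 512


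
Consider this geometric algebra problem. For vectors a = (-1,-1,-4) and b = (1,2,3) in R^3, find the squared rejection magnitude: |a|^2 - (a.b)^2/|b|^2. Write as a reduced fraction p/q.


|a|^2 = (-1)^2 + (-1)^2 + (-4)^2 = 18
|b|^2 = 1^2 + 2^2 + 3^2 = 14
a . b = (-1)*1 + (-1)*2 + (-4)*3 = -15
(a.b)^2 = (-15)^2 = 225
|rej|^2 = 18 - 225/14
= (252 - 225)/14
= 27/14
In lowest terms: 27/14


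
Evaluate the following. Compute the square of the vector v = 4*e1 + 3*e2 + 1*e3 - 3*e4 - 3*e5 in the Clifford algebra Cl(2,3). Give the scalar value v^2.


v^2 = sum of c_i^2 * e_i^2
Positive signature terms (e_i^2 = +1): 4^2 + 3^2 = 25
Negative signature terms (e_j^2 = -1): 1^2 + (-3)^2 + (-3)^2 = 19
v^2 = 25 - 19 = 6


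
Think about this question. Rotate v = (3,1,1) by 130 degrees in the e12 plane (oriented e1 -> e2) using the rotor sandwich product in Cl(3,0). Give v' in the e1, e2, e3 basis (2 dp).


Rotor R = cos(65deg) - sin(65deg)*e12
Rotation angle theta = 2 * 65 = 130 degrees in the e12 plane (e1 -> e2).
The component perpendicular to the plane (e3) is invariant: v'_3 = v3 = 1.00
cos(130deg) = -0.6428, sin(130deg) = 0.7660
v'_1 = v1*cos(theta) - v2*sin(theta) = 3*(-0.6428) - 1*0.7660 = -2.69
v'_2 = v1*sin(theta) + v2*cos(theta) = 3*0.7660 + 1*(-0.6428) = 1.66
v' = -2.69*e1 + 1.66*e2 + 1.00*e3


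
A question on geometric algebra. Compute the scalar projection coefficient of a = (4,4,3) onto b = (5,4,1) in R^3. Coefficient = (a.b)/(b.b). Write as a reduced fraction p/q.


Projection coefficient = (a . b) / (b . b)
a . b = 4*5 + 4*4 + 3*1
= 20 + 16 + 3 = 39
b . b = 5^2 + 4^2 + 1^2
= 25 + 16 + 1 = 42
Coefficient = 39/42
In lowest terms: 13/14


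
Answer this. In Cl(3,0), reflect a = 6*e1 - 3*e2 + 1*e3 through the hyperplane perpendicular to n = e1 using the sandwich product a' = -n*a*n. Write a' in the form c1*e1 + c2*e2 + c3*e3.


Reflection formula: a' = -n*a*n, with n = e1 (unit vector, n^2 = 1).
For reflection through hyperplane perp to e1:
The component along e1 flips sign, others stay.
a = (6, -3, 1)
a' = (-6, -3, 1)
a' = -6*e1 - 3*e2 + 1*e3


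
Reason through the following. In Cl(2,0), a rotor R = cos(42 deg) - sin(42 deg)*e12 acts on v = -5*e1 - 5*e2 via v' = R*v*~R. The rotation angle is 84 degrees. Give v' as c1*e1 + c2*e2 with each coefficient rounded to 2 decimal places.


Rotor R = cos(42deg) - sin(42deg)*e12
Rotation angle theta = 2 * 42 = 84 degrees
v' = R*v*~R rotates v by theta.
cos(84deg) = 0.1045, sin(84deg) = 0.9945
v'_1 = -5*cos(84deg) - (-5)*sin(84deg)
= -5*0.1045 - (-5)*0.9945
= 4.45
v'_2 = -5*sin(84deg) + (-5)*cos(84deg)
= -5*0.9945 + (-5)*0.1045
= -5.50
v' = 4.45*e1 - 5.50*e2


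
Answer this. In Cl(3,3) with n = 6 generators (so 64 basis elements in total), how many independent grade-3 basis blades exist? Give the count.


Number of grade-k basis blades in Cl(p,q) with n = p + q is C(n, k).
n = 3 + 3 = 6
C(6, 3) = 6! / (3! * 3!)
= 720 / (6 * 6)
= 20


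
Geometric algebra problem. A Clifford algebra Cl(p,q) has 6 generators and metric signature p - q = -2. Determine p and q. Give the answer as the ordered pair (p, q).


We need p + q = 6 and p - q = -2.
Adding: 2p = 6 + (-2) = 4, so p = 2.
Then q = 6 - 2 = 4.
(p, q) = (2, 4)


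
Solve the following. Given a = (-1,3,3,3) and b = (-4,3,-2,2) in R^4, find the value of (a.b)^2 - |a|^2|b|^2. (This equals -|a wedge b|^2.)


a . b = (-1)*(-4) + 3*3 + 3*(-2) + 3*2
= 4 + 9 + (-6) + 6 = 13
|a|^2 = (-1)^2 + 3^2 + 3^2 + 3^2 = 28
|b|^2 = (-4)^2 + 3^2 + (-2)^2 + 2^2 = 33
(a.b)^2 = 13^2 = 169
|a|^2 * |b|^2 = 28 * 33 = 924
Result = 169 - 924 = -755


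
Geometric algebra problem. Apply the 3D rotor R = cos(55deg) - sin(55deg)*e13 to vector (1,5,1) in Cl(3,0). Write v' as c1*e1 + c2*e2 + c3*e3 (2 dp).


Rotor R = cos(55deg) - sin(55deg)*e13
Rotation angle theta = 2 * 55 = 110 degrees in the e13 plane (e1 -> e3).
The component perpendicular to the plane (e2) is invariant: v'_2 = v2 = 5.00
cos(110deg) = -0.3420, sin(110deg) = 0.9397
v'_1 = v1*cos(theta) - v3*sin(theta) = 1*(-0.3420) - 1*0.9397 = -1.28
v'_3 = v1*sin(theta) + v3*cos(theta) = 1*0.9397 + 1*(-0.3420) = 0.60
v' = -1.28*e1 + 5.00*e2 + 0.60*e3


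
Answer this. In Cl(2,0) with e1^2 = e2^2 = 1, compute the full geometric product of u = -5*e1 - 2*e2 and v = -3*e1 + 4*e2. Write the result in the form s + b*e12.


Expand: (-5*e1 - 2*e2)(-3*e1 + 4*e2)
= (-5)*(-3)*e1e1 + (-5)*4*e1e2 + (-2)*(-3)*e2e1 + (-2)*4*e2e2
Using e1^2 = e2^2 = 1, e2e1 = -e1e2:
Scalar part s = (-5)*(-3) + (-2)*4 = 15 + (-8) = 7
Bivector part b = (-5)*4 - (-2)*(-3) = -20 - 6 = -26
uv = 7 - 26*e12


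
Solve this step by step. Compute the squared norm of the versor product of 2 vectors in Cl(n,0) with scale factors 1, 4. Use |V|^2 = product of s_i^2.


Each vector v_i has |v_i|^2 = s_i^2
Squared scales: 1^2 = 1, 4^2 = 16
|V|^2 = 1 * 16
= 16


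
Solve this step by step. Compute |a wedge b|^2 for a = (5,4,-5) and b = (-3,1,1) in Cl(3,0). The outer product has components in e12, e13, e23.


a wedge b = (a1*b2 - a2*b1)*e12 + (a1*b3 - a3*b1)*e13 + (a2*b3 - a3*b2)*e23
e12 coeff: 5*1 - 4*(-3) = 5 - (-12) = 17
e13 coeff: 5*1 - (-5)*(-3) = 5 - 15 = -10
e23 coeff: 4*1 - (-5)*1 = 4 - (-5) = 9
|a wedge b|^2 = 17^2 + (-10)^2 + 9^2
= 289 + 100 + 81
= 470


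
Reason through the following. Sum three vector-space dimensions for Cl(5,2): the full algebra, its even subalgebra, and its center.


n = 5 + 2 = 7
Total dim = 2^7 = 128
Even subalgebra dim = 2^6 = 64
n is odd, so center dim = 2
Sum = 128 + 64 + 2 = 194


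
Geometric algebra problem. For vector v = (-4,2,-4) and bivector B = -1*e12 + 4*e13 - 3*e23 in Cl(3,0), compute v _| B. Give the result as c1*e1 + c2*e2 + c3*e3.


Left contraction v _| B = <vB>_1 (grade-1 part of the geometric product vB).
Using e1_|e12 = e2, e2_|e12 = -e1, e1_|e13 = e3, e3_|e13 = -e1, e2_|e23 = e3, e3_|e23 = -e2:
e1 coeff: -v2*b12 - v3*b13 = -(2)*(-1) - (-4)*(4) = 18
e2 coeff: v1*b12 - v3*b23 = (-4)*(-1) - (-4)*(-3) = -8
e3 coeff: v1*b13 + v2*b23 = (-4)*(4) + (2)*(-3) = -22
v _| B = 18*e1 - 8*e2 - 22*e3


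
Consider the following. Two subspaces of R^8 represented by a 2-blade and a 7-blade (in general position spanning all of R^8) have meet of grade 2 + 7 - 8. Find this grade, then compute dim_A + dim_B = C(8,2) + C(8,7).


Meet grade = grade(A) + grade(B) - n
= 2 + 7 - 8 = 1
C(8,2) = 28
C(8,7) = 8
dim_A + dim_B = 28 + 8 = 36


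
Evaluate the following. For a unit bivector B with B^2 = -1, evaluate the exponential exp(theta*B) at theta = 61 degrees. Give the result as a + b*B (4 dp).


For a unit bivector B with B^2 = -1, the exponential series gives
e^(theta*B) = cos(theta) + sin(theta)*B (the GA analogue of Euler's formula).
theta = 61 degrees = 1.064651 rad
cos(61 deg) = 0.4848
sin(61 deg) = 0.8746
exp(theta*B) = 0.4848 + 0.8746*B


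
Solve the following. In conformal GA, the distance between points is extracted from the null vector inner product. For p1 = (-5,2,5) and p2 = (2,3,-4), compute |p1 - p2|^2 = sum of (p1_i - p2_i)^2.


p1 - p2 = (-7, -1, 9)
|p1 - p2|^2 = (-7)^2 + (-1)^2 + 9^2
= 49 + 1 + 81
= 131


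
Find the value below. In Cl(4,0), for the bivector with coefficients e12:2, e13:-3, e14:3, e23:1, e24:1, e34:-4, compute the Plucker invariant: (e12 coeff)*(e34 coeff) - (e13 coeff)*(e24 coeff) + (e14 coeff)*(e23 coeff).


Plucker relation: af - be + cd
a*f = 2*(-4) = -8
b*e = (-3)*1 = -3
c*d = 3*1 = 3
af - be + cd = -8 - (-3) + 3
= -2


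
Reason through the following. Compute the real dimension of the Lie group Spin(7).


Spin(n) double-covers SO(n); both have Lie algebra so(n) of dimension n(n-1)/2.
n = 7
n(n-1) = 7 * 6 = 42
dim Spin(7) = 42/2 = 21


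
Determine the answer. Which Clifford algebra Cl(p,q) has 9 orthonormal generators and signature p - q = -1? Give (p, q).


We need p + q = 9 and p - q = -1.
Adding: 2p = 9 + (-1) = 8, so p = 4.
Then q = 9 - 4 = 5.
(p, q) = (4, 5)


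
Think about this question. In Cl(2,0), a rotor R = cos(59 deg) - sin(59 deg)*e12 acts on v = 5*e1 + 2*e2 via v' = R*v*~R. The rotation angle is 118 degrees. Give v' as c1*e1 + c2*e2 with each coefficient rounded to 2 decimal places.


Rotor R = cos(59deg) - sin(59deg)*e12
Rotation angle theta = 2 * 59 = 118 degrees
v' = R*v*~R rotates v by theta.
cos(118deg) = -0.4695, sin(118deg) = 0.8829
v'_1 = 5*cos(118deg) - 2*sin(118deg)
= 5*(-0.4695) - 2*0.8829
= -4.11
v'_2 = 5*sin(118deg) + 2*cos(118deg)
= 5*0.8829 + 2*(-0.4695)
= 3.48
v' = -4.11*e1 + 3.48*e2


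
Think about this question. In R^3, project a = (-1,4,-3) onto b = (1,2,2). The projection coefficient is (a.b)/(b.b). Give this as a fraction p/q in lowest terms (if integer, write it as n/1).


Projection coefficient = (a . b) / (b . b)
a . b = (-1)*1 + 4*2 + (-3)*2
= -1 + 8 + (-6) = 1
b . b = 1^2 + 2^2 + 2^2
= 1 + 4 + 4 = 9
Coefficient = 1/9
In lowest terms: 1/9


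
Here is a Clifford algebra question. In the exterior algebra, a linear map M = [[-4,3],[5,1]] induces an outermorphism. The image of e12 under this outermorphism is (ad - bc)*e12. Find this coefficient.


The outermorphism of a linear map f sends e1^e2 to f(e1)^f(e2).
f(e1) = -4*e1 + 5*e2
f(e2) = 3*e1 + 1*e2
f(e1) ^ f(e2) = (-4*e1 + 5*e2) ^ (3*e1 + 1*e2)
= (-4)*1*e12 + 5*3*e21
= (-4 - 15)*e12
= -19*e12
Coefficient = -19


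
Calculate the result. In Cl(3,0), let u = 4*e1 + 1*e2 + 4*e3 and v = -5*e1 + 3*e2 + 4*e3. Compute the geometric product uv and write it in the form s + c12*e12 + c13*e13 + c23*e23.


In Cl(3,0): e_i^2 = 1, e_ie_j = -e_je_i for i != j.
Scalar part = u . v = 4*(-5) + 1*3 + 4*4
= -20 + 3 + 16 = -1
e12 coeff = 4*3 - 1*(-5) = 12 - (-5) = 17
e13 coeff = 4*4 - 4*(-5) = 16 - (-20) = 36
e23 coeff = 1*4 - 4*3 = 4 - 12 = -8
uv = -1 + 17*e12 + 36*e13 - 8*e23


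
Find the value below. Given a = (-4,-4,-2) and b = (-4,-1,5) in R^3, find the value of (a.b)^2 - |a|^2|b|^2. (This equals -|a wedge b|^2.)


a . b = (-4)*(-4) + (-4)*(-1) + (-2)*5
= 16 + 4 + (-10) = 10
|a|^2 = (-4)^2 + (-4)^2 + (-2)^2 = 36
|b|^2 = (-4)^2 + (-1)^2 + 5^2 = 42
(a.b)^2 = 10^2 = 100
|a|^2 * |b|^2 = 36 * 42 = 1512
Result = 100 - 1512 = -1412


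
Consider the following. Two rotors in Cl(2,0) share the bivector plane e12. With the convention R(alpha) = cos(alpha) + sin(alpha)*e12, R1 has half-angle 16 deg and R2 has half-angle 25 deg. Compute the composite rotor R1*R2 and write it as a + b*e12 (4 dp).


Same-plane rotors commute and their half-angles add:
R1*R2 = cos(a1 + a2) + sin(a1 + a2)*e12.
a1 + a2 = 16 + 25 = 41 deg
cos(41 deg) = 0.7547
sin(41 deg) = 0.6561
R1*R2 = 0.7547 + 0.6561*e12


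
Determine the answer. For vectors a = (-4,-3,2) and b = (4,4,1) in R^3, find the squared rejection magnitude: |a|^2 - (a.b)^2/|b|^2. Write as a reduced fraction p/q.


|a|^2 = (-4)^2 + (-3)^2 + 2^2 = 29
|b|^2 = 4^2 + 4^2 + 1^2 = 33
a . b = (-4)*4 + (-3)*4 + 2*1 = -26
(a.b)^2 = (-26)^2 = 676
|rej|^2 = 29 - 676/33
= (957 - 676)/33
= 281/33
In lowest terms: 281/33


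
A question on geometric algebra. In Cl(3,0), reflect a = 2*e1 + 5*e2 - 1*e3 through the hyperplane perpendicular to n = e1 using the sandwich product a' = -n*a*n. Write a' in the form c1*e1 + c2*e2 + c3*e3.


Reflection formula: a' = -n*a*n, with n = e1 (unit vector, n^2 = 1).
For reflection through hyperplane perp to e1:
The component along e1 flips sign, others stay.
a = (2, 5, -1)
a' = (-2, 5, -1)
a' = -2*e1 + 5*e2 - 1*e3


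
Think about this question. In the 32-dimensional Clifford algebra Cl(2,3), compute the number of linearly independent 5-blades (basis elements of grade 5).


Number of grade-k basis blades in Cl(p,q) with n = p + q is C(n, k).
n = 2 + 3 = 5
C(5, 5) = 5! / (5! * 0!)
= 120 / (120 * 1)
= 1


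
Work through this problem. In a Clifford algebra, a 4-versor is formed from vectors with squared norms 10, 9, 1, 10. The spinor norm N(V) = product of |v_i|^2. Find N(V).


Spinor norm N(V) = |v1|^2 * |v2|^2 * ... * |v4|^2
= 10 * 9 * 1 * 10
Running product: 10, 90, 90, 900
N(V) = 900


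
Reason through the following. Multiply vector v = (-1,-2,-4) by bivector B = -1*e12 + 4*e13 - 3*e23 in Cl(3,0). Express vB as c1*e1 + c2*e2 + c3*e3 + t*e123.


vB has grade-1 (vector) and grade-3 (trivector) parts: vB = (v _| B) + (v ^ B).
Vector part <vB>_1:
  e1: -v2*b12 - v3*b13 = -(-2)*(-1) - (-4)*(4) = 14
  e2: v1*b12 - v3*b23 = (-1)*(-1) - (-4)*(-3) = -11
  e3: v1*b13 + v2*b23 = (-1)*(4) + (-2)*(-3) = 2
Trivector part <vB>_3:
  e123: v1*b23 - v2*b13 + v3*b12 = (-1)*(-3) - (-2)*(4) + (-4)*(-1) = 15
vB = 14*e1 - 11*e2 + 2*e3 + 15*e123


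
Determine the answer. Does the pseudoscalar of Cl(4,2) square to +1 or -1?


The pseudoscalar I = e1...e_n (product of all n generators) of Cl(p,q) satisfies I^2 = (-1)^(q + n(n-1)/2).
p = 4, q = 2, n = p + q = 6
n(n-1)/2 = 6 * 5 / 2 = 15
Exponent = q + n(n-1)/2 = 2 + 15 = 17
I^2 = (-1)^17 = -1


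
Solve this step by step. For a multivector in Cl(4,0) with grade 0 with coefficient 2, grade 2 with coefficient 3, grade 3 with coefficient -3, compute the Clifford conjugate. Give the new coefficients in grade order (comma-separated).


Clifford conjugate sign for grade k: (-1)^(k(k+1)/2)
Grade 0: (-1)^(0*1/2) = (-1)^0 = 1, coeff 2 -> 2
Grade 2: (-1)^(2*3/2) = (-1)^3 = -1, coeff 3 -> -3
Grade 3: (-1)^(3*4/2) = (-1)^6 = 1, coeff -3 -> -3
Conjugated coefficients: 2, -3, -3


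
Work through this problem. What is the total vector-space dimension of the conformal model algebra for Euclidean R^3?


The conformal model of R^3 uses Cl(4,1): the 3 Euclidean generators plus two extra orthogonal generators e+ (e+^2 = +1) and e- (e-^2 = -1), from which the null vectors e0, einf are built.
Number of generators m = 3 + 2 = 5.
dim Cl(p,q) = 2^m = 2^5 = 32


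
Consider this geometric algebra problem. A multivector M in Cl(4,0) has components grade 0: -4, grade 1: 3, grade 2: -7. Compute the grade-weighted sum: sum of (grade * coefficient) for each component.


Grade-weighted sum = sum of grade_k * coefficient_k
0*(-4) = 0
1*3 = 3
2*(-7) = -14
Total = 0 + 3 + (-14) = -11


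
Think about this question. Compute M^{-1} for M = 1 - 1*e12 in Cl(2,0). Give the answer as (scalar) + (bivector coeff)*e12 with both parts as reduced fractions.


M = 1 - 1*e12, where e12^2 = -1.
Since M commutes with its reverse ~M = a - b*e12, M * ~M = a^2 - b^2*e12^2 = a^2 + b^2.
So M^{-1} = ~M / (a^2 + b^2) = (a - b*e12)/(a^2 + b^2).
a^2 + b^2 = 1 + 1 = 2
Scalar part = 1/2 = 1/2
Bivector coeff = 1/2 = 1/2
M^{-1} = 1/2 + 1/2*e12


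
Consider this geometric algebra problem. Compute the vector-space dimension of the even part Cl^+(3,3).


Even subalgebra dimension = 2^(n-1)
n = 3 + 3 = 6
2^(6 - 1) = 2^5 = 32
Verification: sum of C(6,k) for even k = 1 + 15 + 15 + 1 = 32
Result = 32


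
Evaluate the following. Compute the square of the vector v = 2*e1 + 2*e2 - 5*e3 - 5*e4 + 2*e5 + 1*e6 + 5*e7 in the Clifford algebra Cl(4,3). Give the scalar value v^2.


v^2 = sum of c_i^2 * e_i^2
Positive signature terms (e_i^2 = +1): 2^2 + 2^2 + (-5)^2 + (-5)^2 = 58
Negative signature terms (e_j^2 = -1): 2^2 + 1^2 + 5^2 = 30
v^2 = 58 - 30 = 28


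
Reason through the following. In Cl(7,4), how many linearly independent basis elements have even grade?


Even subalgebra dimension = 2^(n-1)
n = 7 + 4 = 11
2^(11 - 1) = 2^10 = 1024
Verification: sum of C(11,k) for even k = 1 + 55 + 330 + 462 + 165 + 11 = 1024
Result = 1024


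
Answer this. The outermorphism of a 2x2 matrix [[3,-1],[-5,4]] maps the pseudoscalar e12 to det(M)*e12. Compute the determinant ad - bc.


The outermorphism of a linear map f sends e1^e2 to f(e1)^f(e2).
f(e1) = 3*e1 - 5*e2
f(e2) = -1*e1 + 4*e2
f(e1) ^ f(e2) = (3*e1 - 5*e2) ^ (-1*e1 + 4*e2)
= 3*4*e12 + (-5)*(-1)*e21
= (12 - 5)*e12
= 7*e12
Coefficient = 7


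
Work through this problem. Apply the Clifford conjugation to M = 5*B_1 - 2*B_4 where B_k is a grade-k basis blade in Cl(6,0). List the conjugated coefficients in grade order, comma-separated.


Clifford conjugate sign for grade k: (-1)^(k(k+1)/2)
Grade 1: (-1)^(1*2/2) = (-1)^1 = -1, coeff 5 -> -5
Grade 4: (-1)^(4*5/2) = (-1)^10 = 1, coeff -2 -> -2
Conjugated coefficients: -5, -2


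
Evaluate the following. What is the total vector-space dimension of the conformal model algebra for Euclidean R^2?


The conformal model of R^2 uses Cl(3,1): the 2 Euclidean generators plus two extra orthogonal generators e+ (e+^2 = +1) and e- (e-^2 = -1), from which the null vectors e0, einf are built.
Number of generators m = 2 + 2 = 4.
dim Cl(p,q) = 2^m = 2^4 = 16


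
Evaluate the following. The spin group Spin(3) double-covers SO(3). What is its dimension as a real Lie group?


Spin(n) double-covers SO(n); both have Lie algebra so(n) of dimension n(n-1)/2.
n = 3
n(n-1) = 3 * 2 = 6
dim Spin(3) = 6/2 = 3


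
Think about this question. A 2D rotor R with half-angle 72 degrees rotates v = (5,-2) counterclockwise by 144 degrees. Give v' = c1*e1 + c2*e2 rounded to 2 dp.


Rotor R = cos(72deg) - sin(72deg)*e12
Rotation angle theta = 2 * 72 = 144 degrees
v' = R*v*~R rotates v by theta.
cos(144deg) = -0.8090, sin(144deg) = 0.5878
v'_1 = 5*cos(144deg) - (-2)*sin(144deg)
= 5*(-0.8090) - (-2)*0.5878
= -2.87
v'_2 = 5*sin(144deg) + (-2)*cos(144deg)
= 5*0.5878 + (-2)*(-0.8090)
= 4.56
v' = -2.87*e1 + 4.56*e2


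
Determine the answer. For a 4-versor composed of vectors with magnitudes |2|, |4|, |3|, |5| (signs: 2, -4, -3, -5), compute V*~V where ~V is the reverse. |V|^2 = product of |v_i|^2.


Each vector v_i has |v_i|^2 = s_i^2
Squared scales: 2^2 = 4, (-4)^2 = 16, (-3)^2 = 9, (-5)^2 = 25
|V|^2 = 4 * 16 * 9 * 25
= 14400


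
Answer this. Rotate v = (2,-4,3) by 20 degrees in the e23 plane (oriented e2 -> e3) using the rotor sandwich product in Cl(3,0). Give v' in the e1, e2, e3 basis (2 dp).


Rotor R = cos(10deg) - sin(10deg)*e23
Rotation angle theta = 2 * 10 = 20 degrees in the e23 plane (e2 -> e3).
The component perpendicular to the plane (e1) is invariant: v'_1 = v1 = 2.00
cos(20deg) = 0.9397, sin(20deg) = 0.3420
v'_2 = v2*cos(theta) - v3*sin(theta) = -4*0.9397 - 3*0.3420 = -4.78
v'_3 = v2*sin(theta) + v3*cos(theta) = -4*0.3420 + 3*0.9397 = 1.45
v' = 2.00*e1 - 4.78*e2 + 1.45*e3


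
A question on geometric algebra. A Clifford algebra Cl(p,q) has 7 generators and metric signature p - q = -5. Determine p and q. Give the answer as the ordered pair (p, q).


We need p + q = 7 and p - q = -5.
Adding: 2p = 7 + (-5) = 2, so p = 1.
Then q = 7 - 1 = 6.
(p, q) = (1, 6)


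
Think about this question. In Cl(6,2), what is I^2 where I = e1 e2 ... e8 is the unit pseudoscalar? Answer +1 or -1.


The pseudoscalar I = e1...e_n (product of all n generators) of Cl(p,q) satisfies I^2 = (-1)^(q + n(n-1)/2).
p = 6, q = 2, n = p + q = 8
n(n-1)/2 = 8 * 7 / 2 = 28
Exponent = q + n(n-1)/2 = 2 + 28 = 30
I^2 = (-1)^30 = +1


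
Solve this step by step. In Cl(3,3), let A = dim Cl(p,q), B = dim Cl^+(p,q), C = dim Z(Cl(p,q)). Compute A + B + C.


n = 3 + 3 = 6
Total dim = 2^6 = 64
Even subalgebra dim = 2^5 = 32
n is even, so center dim = 1
Sum = 64 + 32 + 1 = 97


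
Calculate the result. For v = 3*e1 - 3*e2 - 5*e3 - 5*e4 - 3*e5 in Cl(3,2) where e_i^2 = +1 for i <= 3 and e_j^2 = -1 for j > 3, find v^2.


v^2 = sum of c_i^2 * e_i^2
Positive signature terms (e_i^2 = +1): 3^2 + (-3)^2 + (-5)^2 = 43
Negative signature terms (e_j^2 = -1): (-5)^2 + (-3)^2 = 34
v^2 = 43 - 34 = 9


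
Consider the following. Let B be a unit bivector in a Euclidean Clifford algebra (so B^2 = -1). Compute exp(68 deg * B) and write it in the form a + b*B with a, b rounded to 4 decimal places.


For a unit bivector B with B^2 = -1, the exponential series gives
e^(theta*B) = cos(theta) + sin(theta)*B (the GA analogue of Euler's formula).
theta = 68 degrees = 1.186824 rad
cos(68 deg) = 0.3746
sin(68 deg) = 0.9272
exp(theta*B) = 0.3746 + 0.9272*B


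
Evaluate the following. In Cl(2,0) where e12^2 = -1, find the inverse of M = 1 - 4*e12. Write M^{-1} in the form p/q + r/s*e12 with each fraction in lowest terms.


M = 1 - 4*e12, where e12^2 = -1.
Since M commutes with its reverse ~M = a - b*e12, M * ~M = a^2 - b^2*e12^2 = a^2 + b^2.
So M^{-1} = ~M / (a^2 + b^2) = (a - b*e12)/(a^2 + b^2).
a^2 + b^2 = 1 + 16 = 17
Scalar part = 1/17 = 1/17
Bivector coeff = 4/17 = 4/17
M^{-1} = 1/17 + 4/17*e12


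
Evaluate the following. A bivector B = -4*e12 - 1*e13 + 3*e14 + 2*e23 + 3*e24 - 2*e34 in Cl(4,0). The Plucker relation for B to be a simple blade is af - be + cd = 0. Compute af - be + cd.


Plucker relation: af - be + cd
a*f = (-4)*(-2) = 8
b*e = (-1)*3 = -3
c*d = 3*2 = 6
af - be + cd = 8 - (-3) + 6
= 17


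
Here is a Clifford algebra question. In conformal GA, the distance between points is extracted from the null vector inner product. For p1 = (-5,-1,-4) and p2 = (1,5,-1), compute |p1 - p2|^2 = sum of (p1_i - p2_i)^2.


p1 - p2 = (-6, -6, -3)
|p1 - p2|^2 = (-6)^2 + (-6)^2 + (-3)^2
= 36 + 36 + 9
= 81


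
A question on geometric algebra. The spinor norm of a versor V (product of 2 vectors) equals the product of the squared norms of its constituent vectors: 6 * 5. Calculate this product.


Spinor norm N(V) = |v1|^2 * |v2|^2 * ... * |v2|^2
= 6 * 5
Running product: 6, 30
N(V) = 30


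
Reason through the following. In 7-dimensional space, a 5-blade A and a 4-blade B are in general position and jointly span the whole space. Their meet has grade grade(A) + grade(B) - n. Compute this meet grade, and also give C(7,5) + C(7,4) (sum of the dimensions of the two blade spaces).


Meet grade = grade(A) + grade(B) - n
= 5 + 4 - 7 = 2
C(7,5) = 21
C(7,4) = 35
dim_A + dim_B = 21 + 35 = 56


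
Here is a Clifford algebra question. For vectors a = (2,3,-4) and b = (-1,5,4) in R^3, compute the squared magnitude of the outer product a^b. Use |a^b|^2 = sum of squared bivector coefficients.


a wedge b = (a1*b2 - a2*b1)*e12 + (a1*b3 - a3*b1)*e13 + (a2*b3 - a3*b2)*e23
e12 coeff: 2*5 - 3*(-1) = 10 - (-3) = 13
e13 coeff: 2*4 - (-4)*(-1) = 8 - 4 = 4
e23 coeff: 3*4 - (-4)*5 = 12 - (-20) = 32
|a wedge b|^2 = 13^2 + 4^2 + 32^2
= 169 + 16 + 1024
= 1209


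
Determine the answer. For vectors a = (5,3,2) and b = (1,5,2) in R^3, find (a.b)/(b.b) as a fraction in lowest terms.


Projection coefficient = (a . b) / (b . b)
a . b = 5*1 + 3*5 + 2*2
= 5 + 15 + 4 = 24
b . b = 1^2 + 5^2 + 2^2
= 1 + 25 + 4 = 30
Coefficient = 24/30
In lowest terms: 4/5
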